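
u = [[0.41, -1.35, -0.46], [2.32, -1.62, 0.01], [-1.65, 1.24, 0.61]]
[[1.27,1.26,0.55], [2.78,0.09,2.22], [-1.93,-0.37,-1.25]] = u @[[0.63, -0.67, 0.67], [-0.81, -1.02, -0.41], [0.18, -0.35, 0.6]]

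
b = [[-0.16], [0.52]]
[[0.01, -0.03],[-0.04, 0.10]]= b @ [[-0.08,0.19]]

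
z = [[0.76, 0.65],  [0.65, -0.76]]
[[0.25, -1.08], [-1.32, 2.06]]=z@[[-0.67, 0.52], [1.17, -2.27]]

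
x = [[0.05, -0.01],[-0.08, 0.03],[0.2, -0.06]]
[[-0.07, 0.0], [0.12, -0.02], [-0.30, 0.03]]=x@[[-1.42, -0.25], [0.30, -1.41]]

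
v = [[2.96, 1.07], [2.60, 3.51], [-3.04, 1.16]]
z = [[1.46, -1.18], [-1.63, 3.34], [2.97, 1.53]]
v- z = [[1.50, 2.25],[4.23, 0.17],[-6.01, -0.37]]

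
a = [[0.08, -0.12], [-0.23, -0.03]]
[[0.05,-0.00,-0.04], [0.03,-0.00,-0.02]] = a@[[-0.08, 0.00, 0.06], [-0.49, 0.03, 0.35]]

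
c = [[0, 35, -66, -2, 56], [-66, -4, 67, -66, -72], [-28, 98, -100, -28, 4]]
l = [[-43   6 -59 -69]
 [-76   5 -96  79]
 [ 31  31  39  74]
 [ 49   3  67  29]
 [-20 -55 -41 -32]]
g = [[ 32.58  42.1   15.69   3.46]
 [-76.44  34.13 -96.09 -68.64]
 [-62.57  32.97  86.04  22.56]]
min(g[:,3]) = -68.64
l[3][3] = 29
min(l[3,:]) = 3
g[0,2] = 15.69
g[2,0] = -62.57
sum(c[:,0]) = -94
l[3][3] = 29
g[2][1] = 32.97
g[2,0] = -62.57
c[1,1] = -4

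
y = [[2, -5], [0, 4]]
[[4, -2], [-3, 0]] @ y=[[8, -28], [-6, 15]]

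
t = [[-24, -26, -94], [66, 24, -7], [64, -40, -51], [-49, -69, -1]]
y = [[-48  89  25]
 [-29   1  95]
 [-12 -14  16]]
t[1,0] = 66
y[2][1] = -14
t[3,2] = -1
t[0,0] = -24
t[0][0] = -24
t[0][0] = -24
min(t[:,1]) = -69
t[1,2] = -7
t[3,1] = -69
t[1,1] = 24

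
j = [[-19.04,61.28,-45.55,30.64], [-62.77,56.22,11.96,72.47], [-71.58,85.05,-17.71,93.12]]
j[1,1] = 56.22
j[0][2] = -45.55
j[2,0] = -71.58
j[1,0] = -62.77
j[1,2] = 11.96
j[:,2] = [-45.55, 11.96, -17.71]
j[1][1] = 56.22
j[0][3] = 30.64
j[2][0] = -71.58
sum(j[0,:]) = 27.330000000000005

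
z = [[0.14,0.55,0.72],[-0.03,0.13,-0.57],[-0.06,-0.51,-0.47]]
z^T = [[0.14, -0.03, -0.06], [0.55, 0.13, -0.51], [0.72, -0.57, -0.47]]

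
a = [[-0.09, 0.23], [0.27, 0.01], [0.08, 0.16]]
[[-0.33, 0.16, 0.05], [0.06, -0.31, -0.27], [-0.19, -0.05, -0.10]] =a @ [[0.27,  -1.14,  -0.99], [-1.32,  0.26,  -0.16]]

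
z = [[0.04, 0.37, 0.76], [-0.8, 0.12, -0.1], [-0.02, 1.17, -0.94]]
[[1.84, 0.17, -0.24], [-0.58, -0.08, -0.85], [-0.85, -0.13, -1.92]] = z @ [[0.61,0.08,0.82], [0.87,0.05,-1.38], [1.97,0.2,0.31]]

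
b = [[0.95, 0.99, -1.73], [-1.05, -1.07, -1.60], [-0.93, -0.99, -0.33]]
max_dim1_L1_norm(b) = 3.72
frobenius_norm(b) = 3.41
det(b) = -0.12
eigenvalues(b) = [-2.02, 1.54, 0.04]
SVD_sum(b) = [[0.06, 0.06, 0.06], [-1.21, -1.25, -1.26], [-0.73, -0.75, -0.76]] + [[0.89, 0.94, -1.79], [0.17, 0.18, -0.34], [-0.21, -0.22, 0.43]] + [[0.0, -0.0, -0.00], [-0.01, 0.01, 0.0], [0.01, -0.01, -0.0]]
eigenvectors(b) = [[-0.01, -0.91, 0.73], [-0.86, 0.13, -0.68], [-0.51, 0.39, -0.01]]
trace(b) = -0.45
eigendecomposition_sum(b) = [[-0.01,-0.01,-0.02],[-0.90,-0.95,-1.81],[-0.53,-0.56,-1.07]] + [[0.95,1.02,-1.75], [-0.14,-0.15,0.25], [-0.4,-0.43,0.74]] + [[0.01,-0.03,0.04], [-0.01,0.02,-0.04], [-0.00,0.00,-0.00]]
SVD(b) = [[-0.04, -0.96, 0.29], [0.86, -0.18, -0.48], [0.51, 0.23, 0.83]] @ diag([2.5132369390665494, 2.306520991600781, 0.020025069696601016]) @ [[-0.56, -0.58, -0.59], [-0.40, -0.42, 0.81], [0.72, -0.69, -0.00]]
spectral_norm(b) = 2.51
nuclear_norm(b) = 4.84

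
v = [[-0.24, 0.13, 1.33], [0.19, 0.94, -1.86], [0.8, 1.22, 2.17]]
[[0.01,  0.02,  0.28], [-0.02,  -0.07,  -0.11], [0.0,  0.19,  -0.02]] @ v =[[0.23, 0.36, 0.58], [-0.10, -0.2, -0.14], [0.02, 0.15, -0.40]]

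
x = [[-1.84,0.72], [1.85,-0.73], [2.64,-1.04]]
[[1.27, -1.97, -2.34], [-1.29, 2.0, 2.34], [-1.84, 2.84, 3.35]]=x @ [[0.40, 0.12, 1.63], [2.78, -2.43, 0.92]]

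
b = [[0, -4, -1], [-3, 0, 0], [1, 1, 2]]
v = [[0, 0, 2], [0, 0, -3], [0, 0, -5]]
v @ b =[[2, 2, 4], [-3, -3, -6], [-5, -5, -10]]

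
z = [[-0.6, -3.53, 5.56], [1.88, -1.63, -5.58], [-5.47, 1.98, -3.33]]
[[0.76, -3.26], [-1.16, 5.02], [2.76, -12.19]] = z @ [[-0.55, 2.42], [-0.06, 0.26], [0.04, -0.16]]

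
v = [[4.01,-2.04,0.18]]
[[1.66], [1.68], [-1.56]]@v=[[6.66, -3.39, 0.3], [6.74, -3.43, 0.30], [-6.26, 3.18, -0.28]]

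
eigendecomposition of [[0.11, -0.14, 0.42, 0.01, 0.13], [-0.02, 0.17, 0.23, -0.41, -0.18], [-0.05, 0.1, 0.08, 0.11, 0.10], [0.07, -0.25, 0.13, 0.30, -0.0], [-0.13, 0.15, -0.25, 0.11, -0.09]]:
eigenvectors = [[0.19+0.00j,-0.65+0.00j,-0.65-0.00j,-0.87+0.00j,(0.7+0j)], [(-0.7+0j),-0.22+0.30j,-0.22-0.30j,(-0.44+0j),(0.52+0j)], [(-0.02+0j),0.04-0.24j,(0.04+0.24j),0.06+0.00j,0.32+0.00j], [(0.69+0j),-0.16+0.19j,(-0.16-0.19j),(-0.18+0j),(0.28+0j)], [-0.07+0.00j,(0.56-0.06j),(0.56+0.06j),(0.15+0j),-0.25+0.00j]]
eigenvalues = [(0.57+0j), (-0.07+0.23j), (-0.07-0.23j), (-0.01+0j), (0.15+0j)]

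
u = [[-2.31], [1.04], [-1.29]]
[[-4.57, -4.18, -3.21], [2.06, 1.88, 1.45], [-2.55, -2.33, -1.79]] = u @[[1.98,  1.81,  1.39]]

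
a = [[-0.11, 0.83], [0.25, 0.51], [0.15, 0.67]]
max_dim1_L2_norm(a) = 0.84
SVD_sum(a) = [[0.08, 0.81], [0.06, 0.53], [0.07, 0.68]] + [[-0.19, 0.02], [0.19, -0.02], [0.08, -0.01]]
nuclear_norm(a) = 1.48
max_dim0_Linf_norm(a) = 0.83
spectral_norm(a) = 1.19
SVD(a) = [[-0.69, 0.68], [-0.45, -0.68], [-0.57, -0.28]] @ diag([1.1883225361039484, 0.28790545355633695]) @ [[-0.1, -0.99], [-0.99, 0.10]]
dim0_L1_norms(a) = [0.51, 2.01]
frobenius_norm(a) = 1.22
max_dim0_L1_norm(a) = 2.01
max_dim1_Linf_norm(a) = 0.83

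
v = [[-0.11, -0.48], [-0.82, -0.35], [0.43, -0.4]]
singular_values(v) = [0.97, 0.67]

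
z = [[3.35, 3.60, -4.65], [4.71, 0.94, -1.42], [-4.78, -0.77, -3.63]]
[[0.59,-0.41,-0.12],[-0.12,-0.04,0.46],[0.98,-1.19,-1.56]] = z @ [[-0.08,0.03,0.14], [0.02,0.18,0.12], [-0.17,0.25,0.22]]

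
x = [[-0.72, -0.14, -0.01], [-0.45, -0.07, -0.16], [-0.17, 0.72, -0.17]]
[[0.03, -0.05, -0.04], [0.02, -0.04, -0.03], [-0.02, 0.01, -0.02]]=x @[[-0.04, 0.06, 0.06], [-0.04, 0.05, -0.01], [0.0, 0.08, 0.03]]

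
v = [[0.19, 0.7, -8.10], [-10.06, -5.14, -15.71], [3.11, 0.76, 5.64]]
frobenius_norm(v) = 21.97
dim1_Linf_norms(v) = [8.1, 15.71, 5.64]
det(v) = -65.28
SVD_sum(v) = [[-3.12, -1.46, -5.77], [-8.95, -4.18, -16.56], [2.99, 1.40, 5.54]] + [[3.26, 2.24, -2.32], [-1.2, -0.83, 0.86], [-0.20, -0.14, 0.14]] + [[0.05, -0.08, -0.01], [0.09, -0.14, -0.01], [0.31, -0.5, -0.04]]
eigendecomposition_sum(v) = [[(-0.19+3.24j), (-0.05+0.79j), (-5.07+3.84j)],[(-3.88-0.84j), -0.95-0.21j, (-3.67-6.85j)],[(1.55-0.57j), 0.38-0.14j, (2.82+1.6j)]] + [[-0.19-3.24j, (-0.05-0.79j), -5.07-3.84j],[-3.88+0.84j, (-0.95+0.21j), -3.67+6.85j],[(1.55+0.57j), 0.38+0.14j, (2.82-1.6j)]] + [[0.56+0.00j,(0.79+0j),2.04+0.00j],  [(-2.31-0j),(-3.25-0j),(-8.37-0j)],  [0.00+0.00j,0j,0j]]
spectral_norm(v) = 21.41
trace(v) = 0.69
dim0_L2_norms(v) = [10.53, 5.24, 18.55]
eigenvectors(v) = [[(-0.09-0.6j), (-0.09+0.6j), -0.24+0.00j], [0.74+0.00j, 0.74-0.00j, 0.97+0.00j], [-0.26+0.16j, -0.26-0.16j, (-0+0j)]]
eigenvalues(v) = [(1.69+4.64j), (1.69-4.64j), (-2.68+0j)]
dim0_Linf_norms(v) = [10.06, 5.14, 15.71]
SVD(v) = [[0.31, -0.94, 0.16],  [0.9, 0.35, 0.26],  [-0.3, 0.06, 0.95]] @ diag([21.407724283183413, 4.893233996904618, 0.6231388823819374]) @ [[-0.46, -0.22, -0.86], [-0.71, -0.49, 0.51], [0.53, -0.85, -0.07]]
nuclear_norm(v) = 26.92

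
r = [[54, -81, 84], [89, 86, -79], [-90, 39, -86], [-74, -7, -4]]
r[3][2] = -4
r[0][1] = -81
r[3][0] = -74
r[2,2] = -86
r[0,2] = 84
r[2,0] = -90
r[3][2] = -4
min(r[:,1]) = -81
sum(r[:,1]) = 37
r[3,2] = -4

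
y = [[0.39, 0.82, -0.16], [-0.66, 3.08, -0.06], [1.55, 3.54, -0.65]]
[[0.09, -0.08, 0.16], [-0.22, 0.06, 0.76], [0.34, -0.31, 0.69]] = y@[[0.21, -0.07, -0.04],[-0.03, 0.01, 0.24],[-0.19, 0.36, 0.15]]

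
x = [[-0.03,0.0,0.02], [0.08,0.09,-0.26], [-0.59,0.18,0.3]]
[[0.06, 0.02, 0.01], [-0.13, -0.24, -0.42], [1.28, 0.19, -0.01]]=x@[[-1.61, -0.25, 0.60], [1.15, -0.73, -0.71], [0.41, 0.58, 1.56]]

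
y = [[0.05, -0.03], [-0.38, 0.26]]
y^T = [[0.05, -0.38], [-0.03, 0.26]]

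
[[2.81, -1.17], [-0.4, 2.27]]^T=[[2.81, -0.40], [-1.17, 2.27]]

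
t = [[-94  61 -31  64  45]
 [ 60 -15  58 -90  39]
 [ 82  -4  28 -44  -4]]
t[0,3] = 64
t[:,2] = [-31, 58, 28]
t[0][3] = 64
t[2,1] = -4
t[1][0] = 60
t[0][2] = -31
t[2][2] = 28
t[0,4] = 45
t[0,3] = 64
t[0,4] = 45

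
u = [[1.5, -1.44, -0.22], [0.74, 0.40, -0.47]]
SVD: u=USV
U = [[-0.98, -0.18], [-0.18, 0.98]]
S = [2.12, 0.9]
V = [[-0.76, 0.64, 0.14], [0.51, 0.72, -0.47]]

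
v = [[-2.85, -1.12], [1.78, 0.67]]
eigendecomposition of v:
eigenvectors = [[-0.84, 0.37], [0.54, -0.93]]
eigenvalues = [-2.14, -0.04]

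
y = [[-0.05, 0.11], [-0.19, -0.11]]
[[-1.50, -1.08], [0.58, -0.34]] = y@ [[3.84, 5.94], [-11.87, -7.15]]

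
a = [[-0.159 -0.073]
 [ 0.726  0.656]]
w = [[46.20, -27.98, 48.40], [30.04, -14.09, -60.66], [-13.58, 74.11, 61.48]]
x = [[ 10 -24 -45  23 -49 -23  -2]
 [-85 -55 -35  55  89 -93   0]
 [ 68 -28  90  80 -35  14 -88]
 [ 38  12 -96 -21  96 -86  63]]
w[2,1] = 74.11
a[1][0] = 0.726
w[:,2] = [48.4, -60.66, 61.48]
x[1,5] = -93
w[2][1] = 74.11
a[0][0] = -0.159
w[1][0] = 30.04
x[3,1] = 12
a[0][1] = -0.073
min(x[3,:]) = -96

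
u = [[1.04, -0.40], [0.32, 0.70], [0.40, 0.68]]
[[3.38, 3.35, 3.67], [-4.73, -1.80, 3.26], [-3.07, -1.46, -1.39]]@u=[[6.06,3.49], [-4.19,2.85], [-4.22,-0.74]]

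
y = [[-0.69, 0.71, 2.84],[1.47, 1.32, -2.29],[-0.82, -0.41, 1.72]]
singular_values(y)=[4.41, 1.6, 0.0]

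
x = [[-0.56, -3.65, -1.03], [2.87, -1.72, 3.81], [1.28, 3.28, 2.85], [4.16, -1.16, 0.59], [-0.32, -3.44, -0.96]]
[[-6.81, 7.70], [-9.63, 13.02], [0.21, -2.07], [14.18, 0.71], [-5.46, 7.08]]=x @ [[4.83,-1.02], [2.54,-2.78], [-5.02,2.93]]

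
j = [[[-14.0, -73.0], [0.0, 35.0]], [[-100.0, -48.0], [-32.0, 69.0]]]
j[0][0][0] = -14.0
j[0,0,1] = -73.0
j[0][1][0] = 0.0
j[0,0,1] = -73.0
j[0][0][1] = -73.0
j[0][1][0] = 0.0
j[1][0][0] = -100.0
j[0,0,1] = -73.0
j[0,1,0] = 0.0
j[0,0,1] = -73.0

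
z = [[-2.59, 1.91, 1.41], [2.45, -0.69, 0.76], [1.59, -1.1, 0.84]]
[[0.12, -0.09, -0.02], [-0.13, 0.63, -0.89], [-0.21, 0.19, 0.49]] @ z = [[-0.56,0.31,0.08], [0.47,0.30,-0.45], [1.79,-1.07,0.26]]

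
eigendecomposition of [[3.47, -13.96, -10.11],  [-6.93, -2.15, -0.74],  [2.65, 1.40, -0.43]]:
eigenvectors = [[-0.85, 0.59, -0.04], [0.5, 0.72, -0.60], [-0.15, -0.37, 0.8]]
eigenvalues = [9.87, -7.39, -1.59]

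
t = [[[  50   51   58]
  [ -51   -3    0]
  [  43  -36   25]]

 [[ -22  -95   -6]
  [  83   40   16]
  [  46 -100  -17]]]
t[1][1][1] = 40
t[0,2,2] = 25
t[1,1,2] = 16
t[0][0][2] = 58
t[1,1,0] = 83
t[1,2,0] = 46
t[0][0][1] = 51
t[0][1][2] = 0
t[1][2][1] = -100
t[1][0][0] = -22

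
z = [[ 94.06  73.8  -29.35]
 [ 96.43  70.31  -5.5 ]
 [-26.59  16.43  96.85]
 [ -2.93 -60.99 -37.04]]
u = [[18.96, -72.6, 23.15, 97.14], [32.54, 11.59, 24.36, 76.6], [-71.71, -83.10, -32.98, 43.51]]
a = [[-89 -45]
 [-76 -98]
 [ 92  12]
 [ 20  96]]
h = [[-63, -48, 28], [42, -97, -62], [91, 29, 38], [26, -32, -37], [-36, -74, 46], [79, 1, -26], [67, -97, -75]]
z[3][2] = -37.04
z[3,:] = [-2.93, -60.99, -37.04]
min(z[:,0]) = -26.59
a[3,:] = [20, 96]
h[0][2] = 28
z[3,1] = -60.99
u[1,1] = 11.59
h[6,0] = 67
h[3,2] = -37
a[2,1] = 12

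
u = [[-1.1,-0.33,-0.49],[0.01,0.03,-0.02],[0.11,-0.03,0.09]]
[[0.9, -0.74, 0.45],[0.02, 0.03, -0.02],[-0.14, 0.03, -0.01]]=u@ [[-0.61,  0.79,  0.07], [0.35,  0.34,  -0.87], [-0.71,  -0.5,  -0.49]]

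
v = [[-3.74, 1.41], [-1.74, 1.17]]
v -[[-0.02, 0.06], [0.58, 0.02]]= [[-3.72,1.35], [-2.32,1.15]]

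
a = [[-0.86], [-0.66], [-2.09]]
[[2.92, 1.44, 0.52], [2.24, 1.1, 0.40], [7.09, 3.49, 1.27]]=a @ [[-3.39,-1.67,-0.61]]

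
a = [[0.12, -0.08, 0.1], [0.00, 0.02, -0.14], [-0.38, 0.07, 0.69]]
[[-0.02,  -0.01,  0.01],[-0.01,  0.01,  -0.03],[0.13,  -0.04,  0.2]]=a@[[-0.11, 0.05, -0.14],[0.25, 0.14, -0.03],[0.1, -0.04, 0.22]]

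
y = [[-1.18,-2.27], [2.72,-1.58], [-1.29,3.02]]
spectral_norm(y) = 4.47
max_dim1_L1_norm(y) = 4.31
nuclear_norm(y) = 7.16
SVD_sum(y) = [[0.69, -1.19], [1.37, -2.36], [-1.63, 2.82]] + [[-1.87, -1.08], [1.35, 0.78], [0.34, 0.2]]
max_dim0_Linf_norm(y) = 3.02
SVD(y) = [[-0.31, 0.80], [-0.61, -0.58], [0.73, -0.15]] @ diag([4.468444758627717, 2.6939935855700345]) @ [[-0.50, 0.87], [-0.87, -0.50]]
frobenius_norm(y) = 5.22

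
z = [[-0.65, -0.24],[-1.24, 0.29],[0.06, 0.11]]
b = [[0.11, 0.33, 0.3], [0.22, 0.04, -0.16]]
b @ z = [[-0.46, 0.10], [-0.20, -0.06]]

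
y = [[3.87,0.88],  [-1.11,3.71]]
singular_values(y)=[4.06, 3.78]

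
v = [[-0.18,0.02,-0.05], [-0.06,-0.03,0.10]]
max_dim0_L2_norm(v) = 0.19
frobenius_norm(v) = 0.22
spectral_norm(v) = 0.19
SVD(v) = [[-0.97, -0.23], [-0.23, 0.97]] @ diag([0.19112182890240165, 0.11520610451274312]) @ [[0.99, -0.07, 0.13],[-0.15, -0.29, 0.94]]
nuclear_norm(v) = 0.31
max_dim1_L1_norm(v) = 0.25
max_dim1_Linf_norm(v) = 0.18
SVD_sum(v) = [[-0.18, 0.01, -0.02], [-0.04, 0.0, -0.01]] + [[0.00, 0.01, -0.03], [-0.02, -0.03, 0.11]]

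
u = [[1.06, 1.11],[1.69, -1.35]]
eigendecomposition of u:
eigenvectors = [[0.87,-0.34], [0.49,0.94]]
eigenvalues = [1.68, -1.97]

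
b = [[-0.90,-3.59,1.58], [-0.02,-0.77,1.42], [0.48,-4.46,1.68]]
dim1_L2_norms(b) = [4.02, 1.62, 4.79]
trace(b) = 0.01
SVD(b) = [[-0.63, -0.46, -0.63], [-0.2, -0.68, 0.70], [-0.75, 0.57, 0.34]] @ diag([6.301067076343073, 1.080501053381792, 0.9368410607281216]) @ [[0.03, 0.91, -0.40],  [0.65, -0.33, -0.69],  [0.76, 0.24, 0.6]]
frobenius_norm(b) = 6.46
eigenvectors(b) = [[(-1+0j), 0.47+0.16j, 0.47-0.16j],[(-0.09+0j), 0.23-0.35j, 0.23+0.35j],[0.02+0.00j, (0.76+0j), (0.76-0j)]]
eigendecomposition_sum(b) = [[(-1.2+0j), -0.55+0.00j, 0.91-0.00j], [-0.11+0.00j, -0.05+0.00j, (0.09-0j)], [0.02-0.00j, (0.01-0j), -0.02+0.00j]] + [[(0.15+0.02j), -1.52-0.05j, (0.34+0.73j)], [(0.05-0.12j), -0.36+1.23j, 0.67-0.12j], [0.23-0.05j, -2.24+0.68j, (0.85+0.9j)]] + [[(0.15-0.02j), (-1.52+0.05j), 0.34-0.73j], [(0.05+0.12j), -0.36-1.23j, (0.67+0.12j)], [(0.23+0.05j), (-2.24-0.68j), 0.85-0.90j]]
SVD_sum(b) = [[-0.13, -3.61, 1.59], [-0.04, -1.17, 0.52], [-0.16, -4.33, 1.91]] + [[-0.32, 0.16, 0.34], [-0.48, 0.24, 0.51], [0.4, -0.20, -0.42]] + [[-0.45, -0.14, -0.36], [0.5, 0.16, 0.4], [0.24, 0.07, 0.19]]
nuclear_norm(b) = 8.32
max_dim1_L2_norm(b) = 4.79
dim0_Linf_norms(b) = [0.9, 4.46, 1.68]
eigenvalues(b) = [(-1.27+0j), (0.64+2.15j), (0.64-2.15j)]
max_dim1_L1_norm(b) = 6.62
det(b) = -6.38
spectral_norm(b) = 6.30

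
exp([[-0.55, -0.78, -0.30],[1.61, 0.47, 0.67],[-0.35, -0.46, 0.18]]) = [[0.21, -0.55, -0.44], [1.15, 0.81, 0.53], [-0.58, -0.39, 1.13]]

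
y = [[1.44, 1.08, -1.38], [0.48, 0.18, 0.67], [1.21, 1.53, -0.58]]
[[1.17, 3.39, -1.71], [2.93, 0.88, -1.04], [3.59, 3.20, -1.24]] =y @ [[1.88, 1.74, -1.96], [1.82, 0.67, 0.62], [2.54, -0.12, -0.32]]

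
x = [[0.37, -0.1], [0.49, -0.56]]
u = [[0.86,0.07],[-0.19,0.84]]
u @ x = [[0.35, -0.13], [0.34, -0.45]]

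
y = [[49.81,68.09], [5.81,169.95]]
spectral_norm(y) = 184.73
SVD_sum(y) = [[10.19, 73.58],[23.21, 167.54]] + [[39.62,-5.49], [-17.40,2.41]]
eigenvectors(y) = [[-1.00,-0.48],  [0.05,-0.88]]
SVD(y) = [[0.4, 0.92],[0.92, -0.4]] @ diag([184.73184531637392, 43.6828127071426]) @ [[0.14, 0.99], [0.99, -0.14]]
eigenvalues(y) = [46.6, 173.16]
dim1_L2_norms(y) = [84.36, 170.05]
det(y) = 8069.61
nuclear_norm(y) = 228.41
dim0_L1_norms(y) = [55.62, 238.04]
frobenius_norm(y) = 189.83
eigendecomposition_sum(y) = [[45.42, -25.07], [-2.14, 1.18]] + [[4.39,93.16], [7.95,168.77]]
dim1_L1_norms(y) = [117.9, 175.76]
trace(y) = 219.76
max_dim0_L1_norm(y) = 238.04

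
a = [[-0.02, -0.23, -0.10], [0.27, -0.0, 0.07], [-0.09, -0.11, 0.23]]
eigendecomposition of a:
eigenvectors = [[(0.08-0.64j), (0.08+0.64j), -0.30+0.00j],[(-0.72+0j), -0.72-0.00j, (-0.05+0j)],[-0.02-0.25j, (-0.02+0.25j), (0.95+0j)]]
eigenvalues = [(-0.03+0.26j), (-0.03-0.26j), (0.26+0j)]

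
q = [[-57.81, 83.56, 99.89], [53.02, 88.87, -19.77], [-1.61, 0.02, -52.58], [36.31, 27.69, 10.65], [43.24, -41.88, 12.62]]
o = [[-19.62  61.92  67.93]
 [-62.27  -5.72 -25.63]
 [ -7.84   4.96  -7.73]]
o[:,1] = [61.92, -5.72, 4.96]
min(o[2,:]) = -7.84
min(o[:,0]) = -62.27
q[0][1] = 83.56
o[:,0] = [-19.62, -62.27, -7.84]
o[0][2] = 67.93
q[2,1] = 0.02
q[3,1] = 27.69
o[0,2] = 67.93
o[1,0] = -62.27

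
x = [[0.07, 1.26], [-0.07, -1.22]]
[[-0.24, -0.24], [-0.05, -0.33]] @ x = [[-0.0,  -0.01], [0.02,  0.34]]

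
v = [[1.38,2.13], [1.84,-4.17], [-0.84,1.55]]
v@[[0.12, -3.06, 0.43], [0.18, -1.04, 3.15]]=[[0.55, -6.44, 7.30], [-0.53, -1.29, -12.34], [0.18, 0.96, 4.52]]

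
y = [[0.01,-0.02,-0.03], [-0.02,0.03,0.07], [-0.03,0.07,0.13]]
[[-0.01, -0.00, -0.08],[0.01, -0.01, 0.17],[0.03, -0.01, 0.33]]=y @ [[-0.52, -0.36, 0.48], [0.51, 0.75, 0.7], [-0.2, -0.55, 2.29]]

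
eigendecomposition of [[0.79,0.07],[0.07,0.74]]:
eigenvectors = [[0.82,-0.58], [0.58,0.82]]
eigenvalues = [0.84, 0.69]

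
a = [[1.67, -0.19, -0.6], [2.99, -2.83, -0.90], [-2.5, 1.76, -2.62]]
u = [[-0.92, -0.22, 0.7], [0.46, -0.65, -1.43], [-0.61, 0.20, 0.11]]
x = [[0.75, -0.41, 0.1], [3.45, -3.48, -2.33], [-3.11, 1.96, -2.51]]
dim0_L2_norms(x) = [4.71, 4.01, 3.43]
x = u + a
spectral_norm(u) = 1.91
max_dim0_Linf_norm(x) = 3.48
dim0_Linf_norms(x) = [3.45, 3.48, 2.51]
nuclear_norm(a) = 9.06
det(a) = 14.20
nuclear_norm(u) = 3.12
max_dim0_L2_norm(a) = 4.24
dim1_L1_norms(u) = [1.84, 2.54, 0.92]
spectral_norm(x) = 6.16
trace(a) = -3.78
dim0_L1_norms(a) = [7.16, 4.78, 4.12]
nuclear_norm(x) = 9.77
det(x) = 3.05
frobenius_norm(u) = 2.12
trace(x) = -5.24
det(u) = -0.59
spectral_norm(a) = 5.36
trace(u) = -1.46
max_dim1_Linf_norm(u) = 1.43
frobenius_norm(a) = 6.10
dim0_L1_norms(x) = [7.31, 5.85, 4.94]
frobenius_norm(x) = 7.07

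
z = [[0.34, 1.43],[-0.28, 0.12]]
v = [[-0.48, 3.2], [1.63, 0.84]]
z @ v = [[2.17, 2.29], [0.33, -0.8]]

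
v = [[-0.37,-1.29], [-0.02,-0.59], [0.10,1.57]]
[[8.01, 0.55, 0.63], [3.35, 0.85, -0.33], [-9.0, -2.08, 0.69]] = v @ [[-2.13, 4.02, -4.13], [-5.60, -1.58, 0.7]]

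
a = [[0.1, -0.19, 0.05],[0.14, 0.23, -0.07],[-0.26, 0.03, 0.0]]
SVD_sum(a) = [[-0.05,-0.05,0.01],[0.19,0.18,-0.06],[-0.12,-0.11,0.04]] + [[0.15, -0.14, 0.04], [-0.05, 0.05, -0.01], [-0.14, 0.14, -0.03]] + [[-0.0, -0.00, -0.00], [-0.00, -0.0, -0.00], [-0.00, -0.0, -0.00]]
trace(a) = 0.33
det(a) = -0.00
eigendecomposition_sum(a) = [[0.05+0.12j, -0.09+0.08j, 0.03-0.03j], [(0.07-0.11j), (0.12+0.04j), -0.03-0.01j], [-0.13-0.05j, (0.02-0.13j), 0.04j]] + [[(0.05-0.12j), -0.09-0.08j, 0.03+0.03j], [0.07+0.11j, 0.12-0.04j, (-0.03+0.01j)], [-0.13+0.05j, (0.02+0.13j), -0.04j]] + [[-0.00+0.00j, -0.00-0.00j, (-0-0j)],[(-0+0j), -0.00-0.00j, (-0-0j)],[-0.00+0.00j, (-0-0j), -0.00-0.00j]]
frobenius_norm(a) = 0.44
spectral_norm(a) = 0.32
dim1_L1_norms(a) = [0.34, 0.44, 0.29]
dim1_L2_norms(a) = [0.22, 0.28, 0.26]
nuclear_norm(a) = 0.62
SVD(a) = [[0.21, 0.7, 0.69], [-0.83, -0.24, 0.5], [0.51, -0.68, 0.53]] @ diag([0.32211138458196836, 0.3012374664817262, 0.0004946820779167902]) @ [[-0.71,-0.67,0.21], [0.7,-0.69,0.17], [-0.03,-0.27,-0.96]]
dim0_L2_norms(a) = [0.31, 0.3, 0.09]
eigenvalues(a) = [(0.17+0.19j), (0.17-0.19j), (-0+0j)]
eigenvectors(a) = [[-0.40-0.39j, (-0.4+0.39j), (0.03+0j)],[(-0.1+0.55j), (-0.1-0.55j), 0.27+0.00j],[0.61+0.00j, (0.61-0j), (0.96+0j)]]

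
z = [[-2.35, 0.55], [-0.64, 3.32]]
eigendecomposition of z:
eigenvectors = [[-0.99, -0.10], [-0.11, -1.00]]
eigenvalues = [-2.29, 3.26]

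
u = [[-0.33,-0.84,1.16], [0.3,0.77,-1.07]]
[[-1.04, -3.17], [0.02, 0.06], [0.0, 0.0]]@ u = [[-0.61,-1.57,2.19], [0.01,0.03,-0.04], [0.00,0.0,0.00]]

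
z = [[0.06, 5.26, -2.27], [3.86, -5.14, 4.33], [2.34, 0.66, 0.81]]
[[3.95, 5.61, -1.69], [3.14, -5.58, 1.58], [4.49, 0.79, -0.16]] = z @ [[1.22, 0.43, 0.30],[1.19, 0.70, -0.58],[1.05, -0.84, -0.59]]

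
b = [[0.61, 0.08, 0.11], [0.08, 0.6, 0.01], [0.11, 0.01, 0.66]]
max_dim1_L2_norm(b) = 0.67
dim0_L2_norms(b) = [0.62, 0.61, 0.67]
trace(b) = 1.87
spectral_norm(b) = 0.77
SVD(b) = [[-0.64,0.18,0.74],[-0.35,0.8,-0.50],[-0.68,-0.58,-0.45]] @ diag([0.7691238963726275, 0.6112012572084603, 0.48967484641891157]) @ [[-0.64, -0.35, -0.68], [0.18, 0.80, -0.58], [0.74, -0.5, -0.45]]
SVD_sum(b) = [[0.32, 0.17, 0.34], [0.17, 0.09, 0.18], [0.34, 0.18, 0.36]] + [[0.02, 0.09, -0.06], [0.09, 0.39, -0.28], [-0.06, -0.28, 0.2]] + [[0.27, -0.18, -0.16],[-0.18, 0.12, 0.11],[-0.16, 0.11, 0.1]]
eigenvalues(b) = [0.77, 0.49, 0.61]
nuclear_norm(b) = 1.87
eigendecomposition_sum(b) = [[0.32,0.17,0.34], [0.17,0.09,0.18], [0.34,0.18,0.36]] + [[0.27, -0.18, -0.16], [-0.18, 0.12, 0.11], [-0.16, 0.11, 0.1]] + [[0.02, 0.09, -0.06], [0.09, 0.39, -0.28], [-0.06, -0.28, 0.20]]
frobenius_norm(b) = 1.10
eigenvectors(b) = [[-0.64, -0.74, -0.18], [-0.35, 0.5, -0.80], [-0.68, 0.45, 0.58]]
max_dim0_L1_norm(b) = 0.8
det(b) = 0.23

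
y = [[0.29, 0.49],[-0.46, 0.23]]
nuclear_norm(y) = 1.08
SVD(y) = [[-0.95, 0.30], [0.30, 0.95]] @ diag([0.5750435588993871, 0.5079615195743936]) @ [[-0.72, -0.69], [-0.69, 0.72]]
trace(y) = 0.52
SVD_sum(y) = [[0.4, 0.38], [-0.12, -0.12]] + [[-0.11, 0.11], [-0.34, 0.35]]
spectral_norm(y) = 0.58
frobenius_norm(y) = 0.77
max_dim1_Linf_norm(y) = 0.49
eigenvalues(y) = [(0.26+0.47j), (0.26-0.47j)]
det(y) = 0.29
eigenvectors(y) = [[0.72+0.00j, (0.72-0j)], [-0.04+0.69j, (-0.04-0.69j)]]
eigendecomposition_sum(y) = [[0.14+0.23j, 0.24-0.13j], [-0.23+0.13j, (0.12+0.25j)]] + [[0.14-0.23j,(0.25+0.13j)], [(-0.23-0.13j),(0.12-0.25j)]]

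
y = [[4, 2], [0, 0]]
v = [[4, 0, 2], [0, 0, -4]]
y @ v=[[16, 0, 0], [0, 0, 0]]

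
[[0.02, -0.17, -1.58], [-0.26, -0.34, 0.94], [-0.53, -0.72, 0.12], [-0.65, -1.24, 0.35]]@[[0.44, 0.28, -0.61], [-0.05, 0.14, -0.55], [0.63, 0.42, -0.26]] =[[-0.98,-0.68,0.49], [0.49,0.27,0.10], [-0.12,-0.20,0.69], [-0.0,-0.21,0.99]]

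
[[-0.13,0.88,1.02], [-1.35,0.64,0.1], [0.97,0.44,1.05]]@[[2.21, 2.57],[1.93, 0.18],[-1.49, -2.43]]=[[-0.11,-2.65],  [-1.9,-3.60],  [1.43,0.02]]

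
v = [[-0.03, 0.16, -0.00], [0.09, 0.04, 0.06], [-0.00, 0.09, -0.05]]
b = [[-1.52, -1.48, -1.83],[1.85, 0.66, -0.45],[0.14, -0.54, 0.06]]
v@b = [[0.34, 0.15, -0.02], [-0.05, -0.14, -0.18], [0.16, 0.09, -0.04]]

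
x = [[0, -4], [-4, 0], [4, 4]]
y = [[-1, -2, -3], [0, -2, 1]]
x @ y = [[0, 8, -4], [4, 8, 12], [-4, -16, -8]]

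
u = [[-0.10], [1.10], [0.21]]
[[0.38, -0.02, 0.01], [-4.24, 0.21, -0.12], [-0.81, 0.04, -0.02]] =u@ [[-3.85, 0.19, -0.11]]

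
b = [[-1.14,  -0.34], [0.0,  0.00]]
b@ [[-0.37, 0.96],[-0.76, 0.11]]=[[0.68, -1.13],  [0.00, 0.0]]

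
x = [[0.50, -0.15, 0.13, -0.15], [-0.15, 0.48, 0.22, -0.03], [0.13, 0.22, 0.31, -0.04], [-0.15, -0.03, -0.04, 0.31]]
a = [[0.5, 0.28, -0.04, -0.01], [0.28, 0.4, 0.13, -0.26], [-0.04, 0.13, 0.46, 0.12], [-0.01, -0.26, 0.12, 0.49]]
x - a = [[0.0, -0.43, 0.17, -0.14], [-0.43, 0.08, 0.09, 0.23], [0.17, 0.09, -0.15, -0.16], [-0.14, 0.23, -0.16, -0.18]]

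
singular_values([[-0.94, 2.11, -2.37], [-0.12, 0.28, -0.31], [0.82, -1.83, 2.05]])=[4.4, 0.01, 0.0]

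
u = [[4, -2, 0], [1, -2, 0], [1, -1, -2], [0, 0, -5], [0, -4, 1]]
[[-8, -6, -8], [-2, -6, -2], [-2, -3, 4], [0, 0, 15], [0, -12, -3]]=u @ [[-2, 0, -2], [0, 3, 0], [0, 0, -3]]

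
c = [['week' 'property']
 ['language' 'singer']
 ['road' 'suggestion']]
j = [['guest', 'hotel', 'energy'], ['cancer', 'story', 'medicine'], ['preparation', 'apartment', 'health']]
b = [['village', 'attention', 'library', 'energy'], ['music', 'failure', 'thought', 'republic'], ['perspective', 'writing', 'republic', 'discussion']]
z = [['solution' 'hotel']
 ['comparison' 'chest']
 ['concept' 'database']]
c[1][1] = 'singer'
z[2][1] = 'database'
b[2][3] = 'discussion'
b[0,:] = ['village', 'attention', 'library', 'energy']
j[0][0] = 'guest'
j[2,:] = ['preparation', 'apartment', 'health']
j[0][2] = 'energy'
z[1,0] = 'comparison'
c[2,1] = 'suggestion'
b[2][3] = 'discussion'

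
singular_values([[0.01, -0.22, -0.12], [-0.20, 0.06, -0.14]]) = [0.25, 0.25]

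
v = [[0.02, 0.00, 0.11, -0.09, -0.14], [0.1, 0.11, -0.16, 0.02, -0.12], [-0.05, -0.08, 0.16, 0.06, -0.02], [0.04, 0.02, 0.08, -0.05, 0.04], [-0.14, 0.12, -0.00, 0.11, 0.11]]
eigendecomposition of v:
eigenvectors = [[-0.57+0.00j, -0.57-0.00j, (0.12+0.47j), 0.12-0.47j, 0.60+0.00j], [0.21-0.30j, 0.21+0.30j, (0.55+0j), 0.55-0.00j, 0.31+0.00j], [0.02-0.23j, (0.02+0.23j), -0.25+0.35j, -0.25-0.35j, 0.58+0.00j], [-0.15+0.53j, -0.15-0.53j, (0.02+0.09j), (0.02-0.09j), (0.41+0j)], [-0.36-0.23j, -0.36+0.23j, (-0.03-0.52j), (-0.03+0.52j), -0.22+0.00j]]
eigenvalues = [(-0.09+0.07j), (-0.09-0.07j), (0.21+0.1j), (0.21-0.1j), (0.12+0j)]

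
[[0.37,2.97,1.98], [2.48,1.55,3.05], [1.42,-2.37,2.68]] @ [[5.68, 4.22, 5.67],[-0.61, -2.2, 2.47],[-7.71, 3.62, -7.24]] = [[-14.98, 2.19, -4.9], [-10.37, 18.10, -4.19], [-11.15, 20.91, -17.21]]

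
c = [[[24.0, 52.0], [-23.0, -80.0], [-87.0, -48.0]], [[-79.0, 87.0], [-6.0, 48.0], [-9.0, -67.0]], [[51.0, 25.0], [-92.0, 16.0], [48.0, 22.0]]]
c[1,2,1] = -67.0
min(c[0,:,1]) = -80.0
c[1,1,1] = 48.0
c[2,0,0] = 51.0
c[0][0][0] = 24.0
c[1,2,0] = -9.0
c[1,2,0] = -9.0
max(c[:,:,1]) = 87.0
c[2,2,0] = 48.0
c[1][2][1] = -67.0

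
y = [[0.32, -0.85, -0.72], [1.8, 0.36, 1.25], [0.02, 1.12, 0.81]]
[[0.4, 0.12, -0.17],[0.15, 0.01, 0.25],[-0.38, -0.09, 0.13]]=y @ [[0.26, 0.1, -0.09], [-0.21, 0.02, -0.15], [-0.19, -0.14, 0.37]]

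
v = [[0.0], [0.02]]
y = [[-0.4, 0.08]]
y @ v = [[0.00]]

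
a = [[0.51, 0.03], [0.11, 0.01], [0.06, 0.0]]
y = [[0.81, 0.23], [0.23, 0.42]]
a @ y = [[0.42,0.13], [0.09,0.03], [0.05,0.01]]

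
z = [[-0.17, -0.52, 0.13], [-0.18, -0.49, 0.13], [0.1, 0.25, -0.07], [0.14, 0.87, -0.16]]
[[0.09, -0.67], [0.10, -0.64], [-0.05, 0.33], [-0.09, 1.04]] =z @ [[-0.72,0.64], [-0.10,1.15], [-0.63,0.3]]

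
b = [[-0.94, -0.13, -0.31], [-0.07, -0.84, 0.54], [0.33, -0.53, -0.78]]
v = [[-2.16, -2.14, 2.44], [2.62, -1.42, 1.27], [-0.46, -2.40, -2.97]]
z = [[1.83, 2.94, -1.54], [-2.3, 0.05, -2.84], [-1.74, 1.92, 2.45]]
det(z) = 47.96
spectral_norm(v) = 4.06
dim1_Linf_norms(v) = [2.44, 2.62, 2.97]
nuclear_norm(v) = 10.96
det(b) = -1.00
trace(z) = 4.33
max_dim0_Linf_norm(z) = 2.94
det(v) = -48.03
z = b @ v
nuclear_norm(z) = 10.96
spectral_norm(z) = 4.06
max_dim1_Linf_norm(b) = 0.94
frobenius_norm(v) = 6.36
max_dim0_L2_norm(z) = 4.05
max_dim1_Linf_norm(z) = 2.94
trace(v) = -6.55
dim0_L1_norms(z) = [5.87, 4.91, 6.83]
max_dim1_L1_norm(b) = 1.64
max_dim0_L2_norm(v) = 4.05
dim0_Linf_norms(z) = [2.3, 2.94, 2.84]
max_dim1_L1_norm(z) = 6.31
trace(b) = -2.56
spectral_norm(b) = 1.00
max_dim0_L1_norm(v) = 6.68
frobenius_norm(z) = 6.36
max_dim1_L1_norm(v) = 6.74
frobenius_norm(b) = 1.73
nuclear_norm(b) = 3.00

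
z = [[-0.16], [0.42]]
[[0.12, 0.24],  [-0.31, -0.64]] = z @[[-0.73, -1.52]]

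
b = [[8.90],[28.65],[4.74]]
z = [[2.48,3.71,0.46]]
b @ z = [[22.07, 33.02, 4.09], [71.05, 106.29, 13.18], [11.76, 17.59, 2.18]]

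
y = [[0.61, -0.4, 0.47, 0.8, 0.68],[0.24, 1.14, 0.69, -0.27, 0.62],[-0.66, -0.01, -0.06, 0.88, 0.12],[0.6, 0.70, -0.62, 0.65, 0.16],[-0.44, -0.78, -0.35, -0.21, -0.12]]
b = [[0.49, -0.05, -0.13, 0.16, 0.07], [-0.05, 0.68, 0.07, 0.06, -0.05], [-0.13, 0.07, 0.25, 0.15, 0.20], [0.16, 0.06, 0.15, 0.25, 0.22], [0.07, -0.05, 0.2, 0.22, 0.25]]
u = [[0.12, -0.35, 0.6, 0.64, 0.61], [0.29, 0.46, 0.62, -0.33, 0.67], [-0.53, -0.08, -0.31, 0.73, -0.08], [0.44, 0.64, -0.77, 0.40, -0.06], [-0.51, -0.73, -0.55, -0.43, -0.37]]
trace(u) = 0.30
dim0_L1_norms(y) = [2.55, 3.03, 2.19, 2.81, 1.7]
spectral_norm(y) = 1.89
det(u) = 0.37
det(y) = 0.91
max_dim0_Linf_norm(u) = 0.77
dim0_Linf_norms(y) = [0.66, 1.14, 0.69, 0.88, 0.68]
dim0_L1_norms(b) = [0.9, 0.91, 0.8, 0.84, 0.79]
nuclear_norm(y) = 5.75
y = u + b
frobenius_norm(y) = 2.84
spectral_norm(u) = 1.67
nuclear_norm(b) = 1.92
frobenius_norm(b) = 1.11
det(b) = 0.00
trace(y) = 2.22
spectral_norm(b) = 0.72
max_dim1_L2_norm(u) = 1.19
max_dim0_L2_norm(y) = 1.6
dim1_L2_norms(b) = [0.54, 0.69, 0.38, 0.4, 0.4]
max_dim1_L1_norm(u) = 2.59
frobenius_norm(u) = 2.49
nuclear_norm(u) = 4.93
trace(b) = 1.92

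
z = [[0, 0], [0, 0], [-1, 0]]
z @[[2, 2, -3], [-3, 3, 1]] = [[0, 0, 0], [0, 0, 0], [-2, -2, 3]]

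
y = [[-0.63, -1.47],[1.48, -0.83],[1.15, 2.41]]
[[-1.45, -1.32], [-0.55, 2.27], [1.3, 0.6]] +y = [[-2.08,-2.79], [0.93,1.44], [2.45,3.01]]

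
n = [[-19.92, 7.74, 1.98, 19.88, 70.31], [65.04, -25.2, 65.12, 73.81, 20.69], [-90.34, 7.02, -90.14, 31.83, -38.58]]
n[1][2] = 65.12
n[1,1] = -25.2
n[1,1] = -25.2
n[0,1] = 7.74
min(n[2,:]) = -90.34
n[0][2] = 1.98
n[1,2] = 65.12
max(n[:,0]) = 65.04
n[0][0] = -19.92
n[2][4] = -38.58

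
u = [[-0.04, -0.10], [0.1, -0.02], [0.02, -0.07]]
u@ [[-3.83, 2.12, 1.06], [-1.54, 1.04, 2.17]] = [[0.31, -0.19, -0.26], [-0.35, 0.19, 0.06], [0.03, -0.03, -0.13]]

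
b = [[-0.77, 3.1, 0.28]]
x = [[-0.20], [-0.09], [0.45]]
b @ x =[[0.00]]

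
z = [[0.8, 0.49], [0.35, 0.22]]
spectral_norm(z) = 1.03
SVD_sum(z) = [[0.80, 0.49], [0.35, 0.22]] + [[0.0, -0.00], [-0.00, 0.00]]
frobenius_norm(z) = 1.03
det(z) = 0.00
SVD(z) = [[-0.92,  -0.4],  [-0.4,  0.92]] @ diag([1.0251735132563438, 0.0043895008423562075]) @ [[-0.85,-0.52], [-0.52,0.85]]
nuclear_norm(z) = 1.03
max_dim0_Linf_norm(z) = 0.8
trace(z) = 1.02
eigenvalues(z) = [1.02, 0.0]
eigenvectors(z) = [[0.92, -0.52], [0.40, 0.85]]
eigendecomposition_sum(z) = [[0.8, 0.49],[0.35, 0.22]] + [[0.0, -0.00],[-0.0, 0.0]]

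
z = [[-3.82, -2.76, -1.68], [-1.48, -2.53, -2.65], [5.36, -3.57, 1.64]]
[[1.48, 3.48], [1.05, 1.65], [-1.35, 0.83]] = z@[[-0.25, -0.52], [-0.08, -0.81], [-0.18, 0.44]]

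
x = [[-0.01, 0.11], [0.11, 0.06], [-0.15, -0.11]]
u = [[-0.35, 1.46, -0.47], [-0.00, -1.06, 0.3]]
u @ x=[[0.23, 0.1], [-0.16, -0.1]]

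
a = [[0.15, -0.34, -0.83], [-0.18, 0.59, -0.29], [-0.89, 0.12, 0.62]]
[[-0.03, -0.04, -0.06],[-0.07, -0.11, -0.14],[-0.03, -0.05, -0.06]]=a @ [[0.08,0.12,0.16], [-0.06,-0.09,-0.12], [0.08,0.11,0.15]]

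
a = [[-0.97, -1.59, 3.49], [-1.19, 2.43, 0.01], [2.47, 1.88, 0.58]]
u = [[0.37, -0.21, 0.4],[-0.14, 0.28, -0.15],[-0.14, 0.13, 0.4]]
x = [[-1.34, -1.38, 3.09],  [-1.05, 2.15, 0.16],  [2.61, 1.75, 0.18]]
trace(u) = 1.05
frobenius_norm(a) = 5.74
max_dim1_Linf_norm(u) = 0.4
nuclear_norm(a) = 9.69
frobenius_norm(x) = 5.38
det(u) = 0.04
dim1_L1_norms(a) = [6.05, 3.63, 4.93]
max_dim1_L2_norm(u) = 0.58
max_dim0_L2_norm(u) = 0.59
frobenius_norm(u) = 0.81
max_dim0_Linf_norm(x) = 3.09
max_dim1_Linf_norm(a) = 3.49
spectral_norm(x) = 4.17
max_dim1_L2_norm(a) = 3.96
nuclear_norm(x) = 8.97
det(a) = -31.24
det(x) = -24.00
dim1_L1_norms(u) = [0.98, 0.57, 0.67]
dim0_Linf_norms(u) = [0.37, 0.28, 0.4]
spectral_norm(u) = 0.67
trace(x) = 0.99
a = x + u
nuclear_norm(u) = 1.24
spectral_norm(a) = 4.26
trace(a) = 2.04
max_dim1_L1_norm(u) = 0.98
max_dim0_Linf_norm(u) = 0.4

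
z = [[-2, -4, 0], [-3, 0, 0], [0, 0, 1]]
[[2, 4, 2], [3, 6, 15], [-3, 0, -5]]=z @ [[-1, -2, -5], [0, 0, 2], [-3, 0, -5]]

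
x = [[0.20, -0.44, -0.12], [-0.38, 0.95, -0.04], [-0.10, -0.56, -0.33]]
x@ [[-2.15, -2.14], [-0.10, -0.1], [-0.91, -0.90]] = [[-0.28, -0.28], [0.76, 0.75], [0.57, 0.57]]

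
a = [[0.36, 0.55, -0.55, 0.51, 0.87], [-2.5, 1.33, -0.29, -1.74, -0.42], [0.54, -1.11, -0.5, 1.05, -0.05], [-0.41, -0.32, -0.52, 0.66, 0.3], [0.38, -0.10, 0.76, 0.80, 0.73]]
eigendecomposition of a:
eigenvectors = [[-0.11+0.00j, -0.16+0.49j, (-0.16-0.49j), 0.12+0.00j, (0.02+0j)], [-0.76+0.00j, (-0.74+0j), (-0.74-0j), 0.56+0.00j, -0.53+0.00j], [0.41+0.00j, 0.32-0.20j, (0.32+0.2j), 0.38+0.00j, -0.07+0.00j], [0.18+0.00j, (-0.11-0.1j), -0.11+0.10j, 0.49+0.00j, -0.58+0.00j], [0.46+0.00j, -0.04-0.13j, (-0.04+0.13j), -0.53+0.00j, (0.62+0j)]]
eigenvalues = [(1.81+0j), (0.66+1.28j), (0.66-1.28j), (-0.54+0j), (-0+0j)]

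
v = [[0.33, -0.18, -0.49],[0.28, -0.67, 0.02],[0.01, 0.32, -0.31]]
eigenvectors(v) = [[-0.14, 0.91, 0.8], [0.79, 0.33, 0.37], [-0.59, 0.26, 0.47]]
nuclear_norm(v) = 1.48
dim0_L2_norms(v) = [0.43, 0.76, 0.58]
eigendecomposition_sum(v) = [[-0.03, 0.1, -0.03], [0.15, -0.56, 0.2], [-0.11, 0.42, -0.15]] + [[0.3, -0.21, -0.35],[0.11, -0.07, -0.12],[0.09, -0.06, -0.1]] + [[0.06, -0.07, -0.11], [0.03, -0.03, -0.05], [0.03, -0.04, -0.06]]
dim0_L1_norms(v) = [0.62, 1.17, 0.82]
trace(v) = -0.65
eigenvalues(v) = [-0.73, 0.12, -0.04]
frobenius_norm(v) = 1.05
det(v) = 0.00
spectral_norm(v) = 0.84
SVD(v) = [[-0.45, 0.77, -0.45], [-0.85, -0.21, 0.48], [0.28, 0.6, 0.75]] @ diag([0.8403536864535226, 0.633609047304667, 0.006727320242657981]) @ [[-0.46, 0.88, 0.14], [0.32, 0.31, -0.9], [-0.83, -0.36, -0.42]]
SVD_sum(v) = [[0.17, -0.33, -0.05], [0.33, -0.63, -0.10], [-0.11, 0.21, 0.03]] + [[0.16, 0.15, -0.44], [-0.04, -0.04, 0.12], [0.12, 0.12, -0.34]] + [[0.00,0.0,0.0], [-0.0,-0.0,-0.0], [-0.00,-0.00,-0.0]]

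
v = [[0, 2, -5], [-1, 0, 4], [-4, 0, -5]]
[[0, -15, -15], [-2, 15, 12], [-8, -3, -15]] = v @ [[2, -3, 0], [0, 0, 0], [0, 3, 3]]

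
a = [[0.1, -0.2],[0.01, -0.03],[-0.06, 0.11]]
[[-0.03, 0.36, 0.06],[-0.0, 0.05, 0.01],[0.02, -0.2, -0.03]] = a @ [[-0.09, 0.98, 0.17], [0.12, -1.29, -0.22]]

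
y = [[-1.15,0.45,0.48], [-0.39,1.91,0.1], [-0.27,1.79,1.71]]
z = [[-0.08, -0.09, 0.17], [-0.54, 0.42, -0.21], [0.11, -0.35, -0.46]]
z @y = [[0.08, 0.10, 0.24], [0.51, 0.18, -0.58], [0.13, -1.44, -0.77]]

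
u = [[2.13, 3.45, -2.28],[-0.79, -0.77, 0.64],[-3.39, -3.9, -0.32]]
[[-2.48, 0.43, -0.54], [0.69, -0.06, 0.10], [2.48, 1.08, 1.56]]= u@[[-0.35, -0.3, -0.05], [-0.35, 0.02, -0.33], [0.23, -0.44, -0.31]]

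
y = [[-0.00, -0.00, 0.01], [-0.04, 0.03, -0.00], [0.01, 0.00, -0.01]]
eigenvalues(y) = [0.03, 0.01, -0.02]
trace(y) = 0.02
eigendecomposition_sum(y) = [[0.00, 0.00, 0.00],  [-0.04, 0.03, -0.01],  [0.00, 0.00, 0.0]] + [[0.00, 0.0, 0.00], [0.01, 0.00, 0.0], [0.0, 0.00, 0.00]] + [[-0.00, -0.0, 0.01], [-0.00, -0.0, 0.01], [0.01, -0.0, -0.01]]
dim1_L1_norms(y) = [0.01, 0.07, 0.02]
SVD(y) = [[-0.01, 0.65, 0.76], [-0.99, -0.13, 0.1], [0.17, -0.75, 0.64]] @ diag([0.050672400852570035, 0.014699899531272598, 0.004027498678702548]) @ [[0.81,-0.58,-0.03], [-0.15,-0.27,0.95], [0.56,0.77,0.31]]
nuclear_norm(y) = 0.07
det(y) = -0.00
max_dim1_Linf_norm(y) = 0.04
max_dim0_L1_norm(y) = 0.05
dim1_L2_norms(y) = [0.01, 0.05, 0.01]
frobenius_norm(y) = 0.05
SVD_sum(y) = [[-0.00, 0.00, 0.00],[-0.04, 0.03, 0.0],[0.01, -0.00, -0.0]] + [[-0.0, -0.0, 0.01], [0.00, 0.00, -0.0], [0.0, 0.00, -0.01]] + [[0.00, 0.00, 0.0], [0.0, 0.0, 0.0], [0.0, 0.00, 0.0]]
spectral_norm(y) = 0.05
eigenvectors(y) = [[0.0, 0.49, -0.48], [1.0, 0.82, -0.41], [0.00, 0.3, 0.77]]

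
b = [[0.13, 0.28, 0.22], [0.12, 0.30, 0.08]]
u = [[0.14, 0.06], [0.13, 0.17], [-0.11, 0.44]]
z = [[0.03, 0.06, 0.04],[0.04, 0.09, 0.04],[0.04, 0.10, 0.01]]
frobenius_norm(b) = 0.50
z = u @ b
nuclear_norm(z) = 0.20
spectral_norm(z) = 0.17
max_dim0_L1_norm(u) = 0.67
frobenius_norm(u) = 0.52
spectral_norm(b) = 0.50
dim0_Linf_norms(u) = [0.14, 0.44]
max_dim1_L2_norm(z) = 0.11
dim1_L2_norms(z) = [0.08, 0.11, 0.11]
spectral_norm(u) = 0.48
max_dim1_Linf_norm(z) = 0.1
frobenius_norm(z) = 0.17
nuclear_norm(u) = 0.69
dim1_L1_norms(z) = [0.13, 0.17, 0.15]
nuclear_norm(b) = 0.59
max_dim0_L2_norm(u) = 0.48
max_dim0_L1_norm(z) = 0.25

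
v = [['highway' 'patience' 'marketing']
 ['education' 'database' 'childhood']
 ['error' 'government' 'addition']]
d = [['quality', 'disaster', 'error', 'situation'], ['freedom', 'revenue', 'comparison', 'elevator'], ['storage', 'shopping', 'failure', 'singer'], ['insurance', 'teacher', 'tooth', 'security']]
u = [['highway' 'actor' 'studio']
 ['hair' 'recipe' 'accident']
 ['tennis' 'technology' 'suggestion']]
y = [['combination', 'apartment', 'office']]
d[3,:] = ['insurance', 'teacher', 'tooth', 'security']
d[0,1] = 'disaster'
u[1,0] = 'hair'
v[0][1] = 'patience'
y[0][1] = 'apartment'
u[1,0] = 'hair'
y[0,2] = 'office'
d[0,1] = 'disaster'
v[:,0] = ['highway', 'education', 'error']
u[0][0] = 'highway'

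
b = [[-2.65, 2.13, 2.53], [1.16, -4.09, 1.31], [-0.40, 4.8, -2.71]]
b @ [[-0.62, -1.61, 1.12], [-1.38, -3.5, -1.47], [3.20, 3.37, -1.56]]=[[6.8, 5.34, -10.05], [9.12, 16.86, 5.27], [-15.05, -25.29, -3.28]]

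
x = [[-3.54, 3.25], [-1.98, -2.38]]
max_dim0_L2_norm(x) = 4.06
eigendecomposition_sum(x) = [[-1.77+0.89j, 1.62+1.95j], [-0.99-1.19j, (-1.19+1.58j)]] + [[-1.77-0.89j, 1.62-1.95j], [-0.99+1.19j, -1.19-1.58j]]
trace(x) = -5.92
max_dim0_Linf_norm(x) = 3.54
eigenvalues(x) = [(-2.96+2.47j), (-2.96-2.47j)]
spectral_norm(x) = 4.81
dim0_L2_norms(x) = [4.06, 4.03]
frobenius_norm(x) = 5.72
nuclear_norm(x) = 7.90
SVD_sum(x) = [[-3.42, 3.37], [0.18, -0.18]] + [[-0.12, -0.12], [-2.16, -2.2]]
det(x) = 14.86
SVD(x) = [[-1.0, 0.05], [0.05, 1.0]] @ diag([4.809675912651411, 3.0896468431296187]) @ [[0.71, -0.70], [-0.70, -0.71]]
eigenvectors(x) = [[0.79+0.00j, 0.79-0.00j], [0.14+0.60j, 0.14-0.60j]]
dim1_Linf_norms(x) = [3.54, 2.38]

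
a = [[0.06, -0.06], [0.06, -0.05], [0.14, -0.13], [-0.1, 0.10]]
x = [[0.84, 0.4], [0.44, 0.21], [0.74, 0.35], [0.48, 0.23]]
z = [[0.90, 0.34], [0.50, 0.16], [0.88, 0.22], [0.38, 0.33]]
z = a + x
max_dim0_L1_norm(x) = 2.5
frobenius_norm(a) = 0.26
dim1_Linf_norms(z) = [0.9, 0.5, 0.88, 0.38]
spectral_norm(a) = 0.26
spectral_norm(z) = 1.50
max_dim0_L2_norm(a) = 0.19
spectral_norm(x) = 1.43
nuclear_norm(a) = 0.27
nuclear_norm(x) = 1.44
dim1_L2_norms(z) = [0.96, 0.52, 0.91, 0.5]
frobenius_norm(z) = 1.51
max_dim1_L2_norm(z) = 0.96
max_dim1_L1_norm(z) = 1.24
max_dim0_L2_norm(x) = 1.3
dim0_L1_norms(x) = [2.5, 1.19]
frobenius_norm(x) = 1.43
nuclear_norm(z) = 1.70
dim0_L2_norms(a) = [0.19, 0.18]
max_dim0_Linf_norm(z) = 0.9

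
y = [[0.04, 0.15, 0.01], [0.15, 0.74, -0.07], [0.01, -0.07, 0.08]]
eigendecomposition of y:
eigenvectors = [[-0.20, -0.93, 0.32], [-0.98, 0.22, 0.03], [0.1, 0.31, 0.95]]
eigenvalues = [0.78, 0.0, 0.08]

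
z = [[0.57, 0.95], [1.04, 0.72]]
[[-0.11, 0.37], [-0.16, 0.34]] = z @ [[-0.13, 0.11], [-0.04, 0.32]]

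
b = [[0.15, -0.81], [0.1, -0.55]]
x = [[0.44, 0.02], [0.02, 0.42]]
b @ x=[[0.05,  -0.34], [0.03,  -0.23]]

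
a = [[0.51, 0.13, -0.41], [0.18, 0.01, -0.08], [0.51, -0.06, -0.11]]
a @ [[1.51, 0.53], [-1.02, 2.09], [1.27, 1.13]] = [[0.12, 0.08], [0.16, 0.03], [0.69, 0.02]]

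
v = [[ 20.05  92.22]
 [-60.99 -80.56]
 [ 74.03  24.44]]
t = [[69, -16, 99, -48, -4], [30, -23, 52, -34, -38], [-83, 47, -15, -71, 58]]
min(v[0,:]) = 20.05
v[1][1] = -80.56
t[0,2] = 99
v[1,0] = -60.99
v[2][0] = 74.03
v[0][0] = 20.05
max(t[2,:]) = 58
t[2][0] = -83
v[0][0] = 20.05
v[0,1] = 92.22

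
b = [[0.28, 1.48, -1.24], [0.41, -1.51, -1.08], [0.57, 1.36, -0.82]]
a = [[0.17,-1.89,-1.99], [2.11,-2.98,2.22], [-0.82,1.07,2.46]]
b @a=[[4.19, -6.27, -0.32], [-2.23, 2.57, -6.82], [3.64, -6.01, -0.13]]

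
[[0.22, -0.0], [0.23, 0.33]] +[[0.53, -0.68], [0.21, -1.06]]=[[0.75, -0.68], [0.44, -0.73]]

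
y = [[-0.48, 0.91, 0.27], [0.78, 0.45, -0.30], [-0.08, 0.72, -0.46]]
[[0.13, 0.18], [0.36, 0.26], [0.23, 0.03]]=y@[[0.26,0.29],[0.30,0.26],[-0.08,0.29]]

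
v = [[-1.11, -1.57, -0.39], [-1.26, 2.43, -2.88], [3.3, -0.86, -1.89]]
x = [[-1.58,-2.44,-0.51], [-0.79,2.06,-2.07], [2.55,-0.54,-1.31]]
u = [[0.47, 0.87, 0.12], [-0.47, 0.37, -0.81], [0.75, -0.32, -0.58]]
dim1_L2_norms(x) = [2.95, 3.03, 2.92]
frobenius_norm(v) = 5.90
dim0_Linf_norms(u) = [0.75, 0.87, 0.81]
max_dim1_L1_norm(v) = 6.57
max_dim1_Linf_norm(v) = 3.3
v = u + x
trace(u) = 0.26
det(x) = 23.90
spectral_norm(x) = 3.47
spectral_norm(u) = 1.01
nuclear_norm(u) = 3.00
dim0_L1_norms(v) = [5.67, 4.86, 5.16]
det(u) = -1.00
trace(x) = -0.83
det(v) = 29.21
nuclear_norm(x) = 8.77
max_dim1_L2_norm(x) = 3.03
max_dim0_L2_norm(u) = 1.0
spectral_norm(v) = 4.04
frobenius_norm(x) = 5.14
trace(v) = -0.57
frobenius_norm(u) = 1.73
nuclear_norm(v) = 9.78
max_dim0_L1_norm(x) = 5.04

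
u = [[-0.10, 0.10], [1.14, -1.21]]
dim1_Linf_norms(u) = [0.1, 1.21]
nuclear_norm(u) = 1.67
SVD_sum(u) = [[-0.10, 0.1], [1.14, -1.21]] + [[-0.00,-0.0], [-0.00,-0.0]]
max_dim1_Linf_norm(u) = 1.21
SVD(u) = [[-0.08,1.00], [1.00,0.08]] @ diag([1.6684371122152493, 0.004195543211518367]) @ [[0.69,-0.73], [-0.73,-0.69]]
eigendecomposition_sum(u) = [[-0.0, -0.0], [-0.0, -0.0]] + [[-0.1, 0.1], [1.14, -1.21]]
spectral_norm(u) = 1.67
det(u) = 0.01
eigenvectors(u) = [[0.73, -0.08], [0.69, 1.0]]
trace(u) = -1.31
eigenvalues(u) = [-0.01, -1.3]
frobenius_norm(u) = 1.67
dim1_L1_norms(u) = [0.2, 2.35]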